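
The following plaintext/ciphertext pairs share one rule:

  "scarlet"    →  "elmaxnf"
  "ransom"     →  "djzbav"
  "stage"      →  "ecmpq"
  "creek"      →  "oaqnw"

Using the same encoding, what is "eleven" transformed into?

Shifts by position in scarlet: pos 0: s→e (+12), pos 1: c→l (+9), pos 2: a→m (+12), pos 3: r→a (+9) — repeating every 2. It's a Vigenère-style cipher with numeric key [12,9]: position i shifts by key[i mod 2].
For eleven: e+12=q, l+9=u, e+12=q, v+9=e, e+12=q, n+9=w.

quqeqw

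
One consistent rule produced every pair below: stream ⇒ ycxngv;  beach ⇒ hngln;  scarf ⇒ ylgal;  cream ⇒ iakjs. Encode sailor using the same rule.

yjouua

Shifts by position in stream: pos 0: s→y (+6), pos 1: t→c (+9), pos 2: r→x (+6), pos 3: e→n (+9) — repeating every 2. A repeating key of period 2 is used — shifts +6, +9 over and over.
For sailor: s+6=y, a+9=j, i+6=o, l+9=u, o+6=u, r+9=a.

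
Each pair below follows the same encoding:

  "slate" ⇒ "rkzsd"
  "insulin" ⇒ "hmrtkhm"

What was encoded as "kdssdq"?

letter

Compare letters: s→r is +25, l→k is +25, a→z is +25 — a constant shift. Each letter is shifted forward by 25 in the alphabet (a Caesar shift of +25).
Decoding kdssdq: k−25=l, d−25=e, s−25=t, s−25=t, d−25=e, q−25=r.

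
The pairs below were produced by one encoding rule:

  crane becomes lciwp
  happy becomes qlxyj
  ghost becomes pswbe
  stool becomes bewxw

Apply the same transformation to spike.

Shifts by position in crane: pos 0: c→l (+9), pos 1: r→c (+11), pos 2: a→i (+8), pos 3: n→w (+9), pos 4: e→p (+11) — repeating every 3. A repeating key of period 3 is used — shifts +9, +11, +8 over and over.
On spike: s+9=b, p+11=a, i+8=q, k+9=t, e+11=p.

baqtp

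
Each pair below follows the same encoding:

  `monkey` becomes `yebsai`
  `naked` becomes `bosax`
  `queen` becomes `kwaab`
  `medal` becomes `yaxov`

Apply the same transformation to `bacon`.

roueb

m(12)→y(24) and o(14)→e(4) fit y≡3x+14 (mod 26); the inverse of 3 mod 26 is 9. Treating letters as 0–25, the rule is x ↦ 3x + 14 (mod 26).
For bacon: b(1)→3·1+14≡17=r; a(0)→3·0+14≡14=o; c(2)→3·2+14≡20=u; o(14)→3·14+14≡4=e; n(13)→3·13+14≡1=b (all mod 26).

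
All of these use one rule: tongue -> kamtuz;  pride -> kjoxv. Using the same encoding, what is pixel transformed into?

rkdov

Read the word backwards and shift each letter +6.
Applying it to pixel: reverse → lexip; then shift: l+6=r, e+6=k, x+6=d, i+6=o, p+6=v.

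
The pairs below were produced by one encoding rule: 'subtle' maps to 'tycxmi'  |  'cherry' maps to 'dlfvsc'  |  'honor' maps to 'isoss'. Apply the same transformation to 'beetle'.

The shifts repeat in a cycle of length 2: positions 0,1,… shift by +1, +4, then the pattern repeats.
For beetle: b+1=c, e+4=i, e+1=f, t+4=x, l+1=m, e+4=i.

cifxmi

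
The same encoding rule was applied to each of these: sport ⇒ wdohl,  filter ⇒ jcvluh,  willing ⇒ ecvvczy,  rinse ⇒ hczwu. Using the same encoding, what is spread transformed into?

s(18)→w(22) and p(15)→d(3) fit y≡15x+12 (mod 26); the inverse of 15 mod 26 is 7. Each letter's alphabet position (a=0..z=25) is mapped through 15·x+12 mod 26 — an affine cipher.
For spread: s(18)→15·18+12≡22=w; p(15)→15·15+12≡3=d; r(17)→15·17+12≡7=h; e(4)→15·4+12≡20=u; a(0)→15·0+12≡12=m; d(3)→15·3+12≡5=f (all mod 26).

wdhumf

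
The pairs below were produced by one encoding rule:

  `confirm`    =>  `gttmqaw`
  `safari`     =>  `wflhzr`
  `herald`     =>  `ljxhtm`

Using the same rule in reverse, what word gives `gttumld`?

In confirm: c→g is +4, o→t is +5, n→t is +6, f→m is +7 — the shift increases by 1 each position. The shift increases by 1 at each position, starting from +4: 4, 5, 6, ….
Decoding gttumld: g−4=c, t−5=o, t−6=n, u−7=n, m−8=e, l−9=c, d−10=t.

connect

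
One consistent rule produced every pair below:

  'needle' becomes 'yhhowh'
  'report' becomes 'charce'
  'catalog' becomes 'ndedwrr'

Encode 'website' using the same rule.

The shift depends on letter class: consonant n→y is +11, but vowel e→h is +3. Two shifts are in play — +3 for a/e/i/o/u, +11 for every other letter.
Applying it to website: w(cons)+11=h, e(vowel)+3=h, b(cons)+11=m, s(cons)+11=d, i(vowel)+3=l, t(cons)+11=e, e(vowel)+3=h.

hhmdleh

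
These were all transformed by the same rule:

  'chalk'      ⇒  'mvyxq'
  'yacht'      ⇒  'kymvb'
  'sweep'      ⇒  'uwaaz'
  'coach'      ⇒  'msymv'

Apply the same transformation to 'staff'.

ubyhh

c(2)→m(12) and h(7)→v(21) fit y≡7x+24 (mod 26); the inverse of 7 mod 26 is 15. Treating letters as 0–25, the rule is x ↦ 7x + 24 (mod 26).
On staff: s(18)→7·18+24≡20=u; t(19)→7·19+24≡1=b; a(0)→7·0+24≡24=y; f(5)→7·5+24≡7=h; f(5)→7·5+24≡7=h (all mod 26).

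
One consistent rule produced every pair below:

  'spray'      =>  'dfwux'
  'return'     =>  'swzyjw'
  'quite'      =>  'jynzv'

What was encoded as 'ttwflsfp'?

kangaroo

The output letters match the input read backwards, each shifted +5: spray reversed is yarps. The word is reversed, then every letter is shifted forward by 5.
Reversing it on ttwflsfp: shift back: t−5=o, t−5=o, w−5=r, f−5=a, l−5=g, s−5=n, f−5=a, p−5=k → ooragnak; then reverse → kangaroo.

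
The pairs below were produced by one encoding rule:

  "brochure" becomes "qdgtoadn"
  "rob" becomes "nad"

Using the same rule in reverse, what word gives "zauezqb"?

The output letters match the input read backwards, each shifted +12: brochure reversed is eruhcorb. Read the word backwards and shift each letter +12.
Reversing it on zauezqb: shift back: z−12=n, a−12=o, u−12=i, e−12=s, z−12=n, q−12=e, b−12=p → noisnep; then reverse → pension.

pension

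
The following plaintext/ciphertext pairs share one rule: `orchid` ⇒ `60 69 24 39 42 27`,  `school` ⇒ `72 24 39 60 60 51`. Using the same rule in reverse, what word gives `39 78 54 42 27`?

o(#15)→60 and r(#18)→69: differences scale by 3, so n = 3·pos + 15. With a=1..z=26, the number is 3·pos + 15.
Reversing it on 39 78 54 42 27: 39→(39−15)÷3=8=h, 78→(78−15)÷3=21=u, 54→(54−15)÷3=13=m, 42→(42−15)÷3=9=i, 27→(27−15)÷3=4=d.

humid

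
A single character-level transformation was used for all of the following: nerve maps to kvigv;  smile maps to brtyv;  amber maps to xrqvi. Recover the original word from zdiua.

worth

n(13)→k(10) and e(4)→v(21) fit y≡19x+23 (mod 26); the inverse of 19 mod 26 is 11. This is an affine cipher: with a=0,…,z=25, each position x becomes (19x+23) mod 26.
Reversing it on zdiua: z(25)→11·(25−23)≡22=w; d(3)→11·(3−23)≡14=o; i(8)→11·(8−23)≡17=r; u(20)→11·(20−23)≡19=t; a(0)→11·(0−23)≡7=h (all mod 26).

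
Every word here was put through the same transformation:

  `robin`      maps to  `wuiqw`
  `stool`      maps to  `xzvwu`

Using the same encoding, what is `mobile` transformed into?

In robin: r→w is +5, o→u is +6, b→i is +7, i→q is +8 — the shift increases by 1 each position. Each letter shifts forward by (position + 5), i.e. 5, 6, 7, … — the shift grows by one for each successive letter.
Applying it to mobile: m+5=r, o+6=u, b+7=i, i+8=q, l+9=u, e+10=o.

ruiquo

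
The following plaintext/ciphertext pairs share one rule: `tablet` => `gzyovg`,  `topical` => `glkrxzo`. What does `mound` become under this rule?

Each letter is replaced by its mirror in the alphabet: a↔z, b↔y, c↔x, and so on (the Atbash cipher).
On mound: m↔n, o↔l, u↔f, n↔m, d↔w.

nlfmw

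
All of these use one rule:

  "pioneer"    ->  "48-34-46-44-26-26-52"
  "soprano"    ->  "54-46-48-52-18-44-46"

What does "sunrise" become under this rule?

54-58-44-52-34-54-26

With a=1..z=26, the number is 2·pos + 16.
On sunrise: s=19→54, u=21→58, n=14→44, r=18→52, i=9→34, s=19→54, e=5→26.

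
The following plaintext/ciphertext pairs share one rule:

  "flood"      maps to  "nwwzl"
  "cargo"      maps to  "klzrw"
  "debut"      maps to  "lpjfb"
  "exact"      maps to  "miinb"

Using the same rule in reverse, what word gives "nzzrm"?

Shifts by position in flood: pos 0: f→n (+8), pos 1: l→w (+11), pos 2: o→w (+8), pos 3: o→z (+11) — repeating every 2. A repeating key of period 2 is used — shifts +8, +11 over and over.
Reversing it on nzzrm: n−8=f, z−11=o, z−8=r, r−11=g, m−8=e.

forge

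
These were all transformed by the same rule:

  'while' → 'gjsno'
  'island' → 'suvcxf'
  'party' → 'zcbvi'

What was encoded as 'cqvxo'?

solve

It's a Vigenère-style cipher with numeric key [10,2]: position i shifts by key[i mod 2].
Decoding cqvxo: c−10=s, q−2=o, v−10=l, x−2=v, o−10=e.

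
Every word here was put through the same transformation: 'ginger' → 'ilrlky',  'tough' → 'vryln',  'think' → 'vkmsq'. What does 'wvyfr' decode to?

In ginger: g→i is +2, i→l is +3, n→r is +4, g→l is +5 — the shift increases by 1 each position. The shift increases by 1 at each position, starting from +2: 2, 3, 4, ….
Decoding wvyfr: w−2=u, v−3=s, y−4=u, f−5=a, r−6=l.

usual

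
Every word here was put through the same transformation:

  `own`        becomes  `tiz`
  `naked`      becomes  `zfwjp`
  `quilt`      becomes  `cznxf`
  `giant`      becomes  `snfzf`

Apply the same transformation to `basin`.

The rule splits by letter class: vowels +5, consonants +12.
On basin: b(cons)+12=n, a(vowel)+5=f, s(cons)+12=e, i(vowel)+5=n, n(cons)+12=z.

nfenz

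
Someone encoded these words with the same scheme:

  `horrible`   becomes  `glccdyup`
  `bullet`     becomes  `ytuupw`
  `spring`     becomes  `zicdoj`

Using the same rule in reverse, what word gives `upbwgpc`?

leather

h(7)→g(6) and o(14)→l(11) fit y≡23x+1 (mod 26); the inverse of 23 mod 26 is 17. This is an affine cipher: with a=0,…,z=25, each position x becomes (23x+1) mod 26.
Reversing it on upbwgpc: u(20)→17·(20−1)≡11=l; p(15)→17·(15−1)≡4=e; b(1)→17·(1−1)≡0=a; w(22)→17·(22−1)≡19=t; g(6)→17·(6−1)≡7=h; p(15)→17·(15−1)≡4=e; c(2)→17·(2−1)≡17=r (all mod 26).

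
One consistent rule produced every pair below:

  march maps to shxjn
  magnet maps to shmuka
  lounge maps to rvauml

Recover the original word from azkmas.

useful

Shifts by position in march: pos 0: m→s (+6), pos 1: a→h (+7), pos 2: r→x (+6), pos 3: c→j (+7) — repeating every 2. A repeating key of period 2 is used — shifts +6, +7 over and over.
Decoding azkmas: a−6=u, z−7=s, k−6=e, m−7=f, a−6=u, s−7=l.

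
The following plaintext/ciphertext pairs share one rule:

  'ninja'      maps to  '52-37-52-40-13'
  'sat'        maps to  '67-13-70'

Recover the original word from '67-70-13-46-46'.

n(#14)→52 and i(#9)→37: differences scale by 3, so n = 3·pos + 10. Each letter becomes 3×(its alphabet position, a=1..z=26) + 10.
Reversing it on 67-70-13-46-46: 67→(67−10)÷3=19=s, 70→(70−10)÷3=20=t, 13→(13−10)÷3=1=a, 46→(46−10)÷3=12=l, 46→(46−10)÷3=12=l.

stall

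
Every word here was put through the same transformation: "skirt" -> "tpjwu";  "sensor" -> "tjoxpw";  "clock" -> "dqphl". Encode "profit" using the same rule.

Shifts by position in skirt: pos 0: s→t (+1), pos 1: k→p (+5), pos 2: i→j (+1), pos 3: r→w (+5) — repeating every 2. A repeating key of period 2 is used — shifts +1, +5 over and over.
Applying it to profit: p+1=q, r+5=w, o+1=p, f+5=k, i+1=j, t+5=y.

qwpkjy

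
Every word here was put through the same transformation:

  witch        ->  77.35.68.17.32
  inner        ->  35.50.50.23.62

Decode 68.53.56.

w(#23)→77 and i(#9)→35: differences scale by 3, so n = 3·pos + 8. The formula is n = 3×(alphabet index, a=1) + 8.
Decoding 68.53.56: 68→(68−8)÷3=20=t, 53→(53−8)÷3=15=o, 56→(56−8)÷3=16=p.

top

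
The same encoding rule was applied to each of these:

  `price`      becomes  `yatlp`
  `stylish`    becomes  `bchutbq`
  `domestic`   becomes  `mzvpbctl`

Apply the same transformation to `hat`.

The shift depends on letter class: consonant p→y is +9, but vowel i→t is +11. Two shifts are in play — +11 for a/e/i/o/u, +9 for every other letter.
For hat: h(cons)+9=q, a(vowel)+11=l, t(cons)+9=c.

qlc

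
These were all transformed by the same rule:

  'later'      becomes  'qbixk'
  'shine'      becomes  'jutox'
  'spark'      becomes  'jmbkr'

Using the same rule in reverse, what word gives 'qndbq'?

loyal

Treating letters as 0–25, the rule is x ↦ 25x + 1 (mod 26).
Undoing it on qndbq: q(16)→25·(16−1)≡11=l; n(13)→25·(13−1)≡14=o; d(3)→25·(3−1)≡24=y; b(1)→25·(1−1)≡0=a; q(16)→25·(16−1)≡11=l (all mod 26).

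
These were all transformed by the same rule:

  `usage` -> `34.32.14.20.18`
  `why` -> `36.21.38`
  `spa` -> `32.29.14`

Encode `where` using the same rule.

36.21.18.31.18

u is letter #21 and maps to 34: an offset of 13. Each letter is replaced by its alphabet position (a=1..z=26) + 13.
For where: w=23→36, h=8→21, e=5→18, r=18→31, e=5→18.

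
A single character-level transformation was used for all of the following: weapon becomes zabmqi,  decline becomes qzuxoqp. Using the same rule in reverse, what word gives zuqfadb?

Read the word backwards and shift each letter +12.
Undoing it on zuqfadb: shift back: z−12=n, u−12=i, q−12=e, f−12=t, a−12=o, d−12=r, b−12=p → nietorp; then reverse → protein.

protein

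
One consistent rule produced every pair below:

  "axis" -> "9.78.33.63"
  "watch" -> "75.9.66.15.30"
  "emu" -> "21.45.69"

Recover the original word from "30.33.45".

a(#1)→9 and x(#24)→78: differences scale by 3, so n = 3·pos + 6. With a=1..z=26, the number is 3·pos + 6.
Decoding 30.33.45: 30→(30−6)÷3=8=h, 33→(33−6)÷3=9=i, 45→(45−6)÷3=13=m.

him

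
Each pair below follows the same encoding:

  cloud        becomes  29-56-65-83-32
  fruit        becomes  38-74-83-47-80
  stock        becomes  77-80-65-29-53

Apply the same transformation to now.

62-65-89

c(#3)→29 and l(#12)→56: differences scale by 3, so n = 3·pos + 20. Each letter becomes 3×(its alphabet position, a=1..z=26) + 20.
On now: n=14→62, o=15→65, w=23→89.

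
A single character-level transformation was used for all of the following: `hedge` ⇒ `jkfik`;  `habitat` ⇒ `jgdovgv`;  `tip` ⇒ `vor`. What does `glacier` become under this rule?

The rule splits by letter class: vowels +6, consonants +2.
Applying it to glacier: g(cons)+2=i, l(cons)+2=n, a(vowel)+6=g, c(cons)+2=e, i(vowel)+6=o, e(vowel)+6=k, r(cons)+2=t.

ingeokt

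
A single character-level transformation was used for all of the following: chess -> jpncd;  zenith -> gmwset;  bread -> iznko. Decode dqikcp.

In chess: c→j is +7, h→p is +8, e→n is +9, s→c is +10 — the shift increases by 1 each position. Letter i (0-indexed) is shifted by i+7, so successive shifts are 7, 8, 9, ….
Reversing it on dqikcp: d−7=w, q−8=i, i−9=z, k−10=a, c−11=r, p−12=d.

wizard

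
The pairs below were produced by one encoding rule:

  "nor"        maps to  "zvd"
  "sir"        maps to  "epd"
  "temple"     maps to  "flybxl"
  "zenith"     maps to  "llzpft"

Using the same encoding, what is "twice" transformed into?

fipol

The shift depends on letter class: consonant n→z is +12, but vowel o→v is +7. Vowels shift forward by 7 and consonants shift forward by 12.
Applying it to twice: t(cons)+12=f, w(cons)+12=i, i(vowel)+7=p, c(cons)+12=o, e(vowel)+7=l.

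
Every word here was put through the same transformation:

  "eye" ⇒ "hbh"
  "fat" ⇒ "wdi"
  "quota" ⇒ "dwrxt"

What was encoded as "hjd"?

The output letters match the input read backwards, each shifted +3: eye reversed is eye. Two steps: reverse the string, then apply a Caesar shift of +3.
Reversing it on hjd: shift back: h−3=e, j−3=g, d−3=a → ega; then reverse → age.

age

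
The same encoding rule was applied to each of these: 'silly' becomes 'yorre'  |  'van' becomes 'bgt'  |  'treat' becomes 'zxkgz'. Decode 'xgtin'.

ranch

Compare letters: s→y is +6, i→o is +6, l→r is +6 — a constant shift. It's a constant shift of +6 (ROT6).
Reversing it on xgtin: x−6=r, g−6=a, t−6=n, i−6=c, n−6=h.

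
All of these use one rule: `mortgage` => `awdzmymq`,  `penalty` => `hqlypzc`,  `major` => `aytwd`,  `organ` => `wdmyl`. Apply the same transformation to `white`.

gxizq

Each letter's alphabet position (a=0..z=25) is mapped through 11·x+24 mod 26 — an affine cipher.
For white: w(22)→11·22+24≡6=g; h(7)→11·7+24≡23=x; i(8)→11·8+24≡8=i; t(19)→11·19+24≡25=z; e(4)→11·4+24≡16=q (all mod 26).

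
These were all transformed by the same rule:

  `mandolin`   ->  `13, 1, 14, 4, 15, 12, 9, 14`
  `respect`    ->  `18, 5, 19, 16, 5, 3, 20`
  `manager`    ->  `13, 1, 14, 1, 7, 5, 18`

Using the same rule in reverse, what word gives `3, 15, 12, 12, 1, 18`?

m is letter #13 and maps to 13: an offset of 0. Letters become their 1-indexed alphabet positions: a=1 … z=26.
Undoing it on 3, 15, 12, 12, 1, 18: 3=c, 15=o, 12=l, 12=l, 1=a, 18=r.

collar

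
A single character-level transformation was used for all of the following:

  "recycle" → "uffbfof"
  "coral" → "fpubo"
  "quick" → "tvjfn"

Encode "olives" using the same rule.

The shift depends on letter class: consonant r→u is +3, but vowel e→f is +1. Vowels shift forward by 1 and consonants shift forward by 3.
Applying it to olives: o(vowel)+1=p, l(cons)+3=o, i(vowel)+1=j, v(cons)+3=y, e(vowel)+1=f, s(cons)+3=v.

pojyfv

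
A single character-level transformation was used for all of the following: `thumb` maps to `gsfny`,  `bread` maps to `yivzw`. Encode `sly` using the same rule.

Letters are reflected about the middle of the alphabet (position → 25−position): Atbash.
On sly: s↔h, l↔o, y↔b.

hob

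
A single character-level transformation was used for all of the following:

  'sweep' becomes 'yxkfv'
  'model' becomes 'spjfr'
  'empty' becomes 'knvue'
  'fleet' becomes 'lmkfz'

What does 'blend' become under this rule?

Shifts by position in sweep: pos 0: s→y (+6), pos 1: w→x (+1), pos 2: e→k (+6), pos 3: e→f (+1) — repeating every 2. The shifts repeat in a cycle of length 2: positions 0,1,… shift by +6, +1, then the pattern repeats.
For blend: b+6=h, l+1=m, e+6=k, n+1=o, d+6=j.

hmkoj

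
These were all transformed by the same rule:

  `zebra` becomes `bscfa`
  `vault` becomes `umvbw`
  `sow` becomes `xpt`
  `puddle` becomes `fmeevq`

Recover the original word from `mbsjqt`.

spiral

The word is reversed, then every letter is shifted forward by 1.
Decoding mbsjqt: shift back: m−1=l, b−1=a, s−1=r, j−1=i, q−1=p, t−1=s → larips; then reverse → spiral.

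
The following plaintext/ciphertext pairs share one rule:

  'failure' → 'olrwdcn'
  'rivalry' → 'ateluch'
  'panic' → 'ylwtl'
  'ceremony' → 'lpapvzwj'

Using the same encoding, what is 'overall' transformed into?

xgncjwu

Shifts by position in failure: pos 0: f→o (+9), pos 1: a→l (+11), pos 2: i→r (+9), pos 3: l→w (+11) — repeating every 2. It's a Vigenère-style cipher with numeric key [9,11]: position i shifts by key[i mod 2].
Applying it to overall: o+9=x, v+11=g, e+9=n, r+11=c, a+9=j, l+11=w, l+9=u.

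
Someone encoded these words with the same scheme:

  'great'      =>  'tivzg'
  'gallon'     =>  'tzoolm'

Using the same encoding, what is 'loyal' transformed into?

olbzo

Each letter is replaced by its mirror in the alphabet: a↔z, b↔y, c↔x, and so on (the Atbash cipher).
Applying it to loyal: l↔o, o↔l, y↔b, a↔z, l↔o.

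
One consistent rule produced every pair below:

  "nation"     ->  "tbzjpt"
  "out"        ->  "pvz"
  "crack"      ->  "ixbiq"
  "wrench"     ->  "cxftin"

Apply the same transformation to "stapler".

The shift depends on letter class: consonant n→t is +6, but vowel a→b is +1. The rule splits by letter class: vowels +1, consonants +6.
Applying it to stapler: s(cons)+6=y, t(cons)+6=z, a(vowel)+1=b, p(cons)+6=v, l(cons)+6=r, e(vowel)+1=f, r(cons)+6=x.

yzbvrfx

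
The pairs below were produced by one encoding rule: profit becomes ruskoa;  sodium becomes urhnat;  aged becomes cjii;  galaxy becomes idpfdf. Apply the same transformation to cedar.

In profit: p→r is +2, r→u is +3, o→s is +4, f→k is +5 — the shift increases by 1 each position. The shift increases by 1 at each position, starting from +2: 2, 3, 4, ….
Applying it to cedar: c+2=e, e+3=h, d+4=h, a+5=f, r+6=x.

ehhfx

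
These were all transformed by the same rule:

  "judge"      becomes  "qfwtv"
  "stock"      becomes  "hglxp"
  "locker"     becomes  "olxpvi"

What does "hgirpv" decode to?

Letters are reflected about the middle of the alphabet (position → 25−position): Atbash.
Decoding hgirpv: h↔s, g↔t, i↔r, r↔i, p↔k, v↔e.

strike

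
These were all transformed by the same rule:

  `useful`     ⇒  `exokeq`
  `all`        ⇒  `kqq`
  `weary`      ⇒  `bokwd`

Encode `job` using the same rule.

oyg

Two shifts are in play — +10 for a/e/i/o/u, +5 for every other letter.
On job: j(cons)+5=o, o(vowel)+10=y, b(cons)+5=g.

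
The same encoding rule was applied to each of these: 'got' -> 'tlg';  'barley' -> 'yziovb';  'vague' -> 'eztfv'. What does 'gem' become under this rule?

Each pair mirrors across the alphabet (g↔t, o↔l, t↔g): positions sum to 25. Each letter is replaced by its mirror in the alphabet: a↔z, b↔y, c↔x, and so on (the Atbash cipher).
On gem: g↔t, e↔v, m↔n.

tvn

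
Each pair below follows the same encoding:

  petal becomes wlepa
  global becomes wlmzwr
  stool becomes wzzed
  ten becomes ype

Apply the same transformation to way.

jlh

The output letters match the input read backwards, each shifted +11: petal reversed is latep. Two steps: reverse the string, then apply a Caesar shift of +11.
Applying it to way: reverse → yaw; then shift: y+11=j, a+11=l, w+11=h.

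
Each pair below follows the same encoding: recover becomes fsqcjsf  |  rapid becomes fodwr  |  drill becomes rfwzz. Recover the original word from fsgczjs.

Compare letters: r→f is +14, e→s is +14, c→q is +14 — a constant shift. It's a constant shift of +14 (ROT14).
Undoing it on fsgczjs: f−14=r, s−14=e, g−14=s, c−14=o, z−14=l, j−14=v, s−14=e.

resolve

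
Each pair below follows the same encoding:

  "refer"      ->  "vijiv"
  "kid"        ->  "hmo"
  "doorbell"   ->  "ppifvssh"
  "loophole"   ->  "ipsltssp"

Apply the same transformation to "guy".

The output letters match the input read backwards, each shifted +4: refer reversed is refer. Two steps: reverse the string, then apply a Caesar shift of +4.
Applying it to guy: reverse → yug; then shift: y+4=c, u+4=y, g+4=k.

cyk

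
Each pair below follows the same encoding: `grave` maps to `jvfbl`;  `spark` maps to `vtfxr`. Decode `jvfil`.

grace

The shift increases by 1 at each position, starting from +3: 3, 4, 5, ….
Reversing it on jvfil: j−3=g, v−4=r, f−5=a, i−6=c, l−7=e.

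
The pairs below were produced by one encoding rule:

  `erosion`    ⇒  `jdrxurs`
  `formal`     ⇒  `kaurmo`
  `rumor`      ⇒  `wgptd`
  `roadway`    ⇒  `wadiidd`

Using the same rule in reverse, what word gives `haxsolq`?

Shifts by position in erosion: pos 0: e→j (+5), pos 1: r→d (+12), pos 2: o→r (+3), pos 3: s→x (+5), pos 4: i→u (+12), pos 5: o→r (+3) — repeating every 3. It's a Vigenère-style cipher with numeric key [5,12,3]: position i shifts by key[i mod 3].
Decoding haxsolq: h−5=c, a−12=o, x−3=u, s−5=n, o−12=c, l−3=i, q−5=l.

council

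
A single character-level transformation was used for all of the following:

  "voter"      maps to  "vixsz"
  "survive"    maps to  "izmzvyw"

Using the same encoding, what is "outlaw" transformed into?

The output letters match the input read backwards, each shifted +4: voter reversed is retov. Read the word backwards and shift each letter +4.
On outlaw: reverse → waltuo; then shift: w+4=a, a+4=e, l+4=p, t+4=x, u+4=y, o+4=s.

aepxys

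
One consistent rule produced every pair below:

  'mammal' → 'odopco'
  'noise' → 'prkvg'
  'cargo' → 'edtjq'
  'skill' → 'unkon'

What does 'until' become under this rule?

wqvln

Shifts by position in mammal: pos 0: m→o (+2), pos 1: a→d (+3), pos 2: m→o (+2), pos 3: m→p (+3) — repeating every 2. A repeating key of period 2 is used — shifts +2, +3 over and over.
Applying it to until: u+2=w, n+3=q, t+2=v, i+3=l, l+2=n.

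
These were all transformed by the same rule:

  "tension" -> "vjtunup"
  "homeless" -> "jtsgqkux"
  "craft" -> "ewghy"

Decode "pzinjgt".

Shifts by position in tension: pos 0: t→v (+2), pos 1: e→j (+5), pos 2: n→t (+6), pos 3: s→u (+2), pos 4: i→n (+5), pos 5: o→u (+6) — repeating every 3. The shifts repeat in a cycle of length 3: positions 0,1,… shift by +2, +5, +6, then the pattern repeats.
Reversing it on pzinjgt: p−2=n, z−5=u, i−6=c, n−2=l, j−5=e, g−6=a, t−2=r.

nuclear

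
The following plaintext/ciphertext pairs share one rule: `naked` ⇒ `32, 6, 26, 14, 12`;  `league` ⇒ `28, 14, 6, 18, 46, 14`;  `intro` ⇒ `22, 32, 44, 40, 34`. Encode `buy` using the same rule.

8, 46, 54

n(#14)→32 and a(#1)→6: differences scale by 2, so n = 2·pos + 4. Each letter becomes 2×(its alphabet position, a=1..z=26) + 4.
For buy: b=2→8, u=21→46, y=25→54.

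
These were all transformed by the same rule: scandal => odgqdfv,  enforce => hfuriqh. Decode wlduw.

The output letters match the input read backwards, each shifted +3: scandal reversed is ladnacs. The word is reversed, then every letter is shifted forward by 3.
Decoding wlduw: shift back: w−3=t, l−3=i, d−3=a, u−3=r, w−3=t → tiart; then reverse → trait.

trait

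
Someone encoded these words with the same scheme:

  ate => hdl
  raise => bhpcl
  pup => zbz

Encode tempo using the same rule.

The shift depends on letter class: consonant t→d is +10, but vowel a→h is +7. The rule splits by letter class: vowels +7, consonants +10.
Applying it to tempo: t(cons)+10=d, e(vowel)+7=l, m(cons)+10=w, p(cons)+10=z, o(vowel)+7=v.

dlwzv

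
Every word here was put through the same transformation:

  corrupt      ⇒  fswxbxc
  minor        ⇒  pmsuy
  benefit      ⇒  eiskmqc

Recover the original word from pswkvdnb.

moreover

Each letter shifts forward by (position + 3), i.e. 3, 4, 5, … — the shift grows by one for each successive letter.
Decoding pswkvdnb: p−3=m, s−4=o, w−5=r, k−6=e, v−7=o, d−8=v, n−9=e, b−10=r.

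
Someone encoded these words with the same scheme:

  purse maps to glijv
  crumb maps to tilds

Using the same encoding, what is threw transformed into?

kyivn

Compare letters: p→g is +17, u→l is +17, r→i is +17 — a constant shift. Every letter moves 17 places later in the alphabet, wrapping around z→a.
Applying it to threw: t+17=k, h+17=y, r+17=i, e+17=v, w+17=n.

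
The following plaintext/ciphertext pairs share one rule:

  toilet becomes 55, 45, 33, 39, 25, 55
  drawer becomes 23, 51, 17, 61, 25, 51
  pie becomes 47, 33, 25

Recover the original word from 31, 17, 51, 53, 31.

harsh

t(#20)→55 and o(#15)→45: differences scale by 2, so n = 2·pos + 15. The formula is n = 2×(alphabet index, a=1) + 15.
Undoing it on 31, 17, 51, 53, 31: 31→(31−15)÷2=8=h, 17→(17−15)÷2=1=a, 51→(51−15)÷2=18=r, 53→(53−15)÷2=19=s, 31→(31−15)÷2=8=h.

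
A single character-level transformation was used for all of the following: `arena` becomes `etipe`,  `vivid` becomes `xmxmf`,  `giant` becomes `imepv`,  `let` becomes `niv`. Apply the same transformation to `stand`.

uvepf

The shift depends on letter class: consonant r→t is +2, but vowel a→e is +4. Vowels shift forward by 4 and consonants shift forward by 2.
Applying it to stand: s(cons)+2=u, t(cons)+2=v, a(vowel)+4=e, n(cons)+2=p, d(cons)+2=f.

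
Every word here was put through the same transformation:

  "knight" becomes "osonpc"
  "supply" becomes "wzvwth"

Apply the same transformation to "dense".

In knight: k→o is +4, n→s is +5, i→o is +6, g→n is +7 — the shift increases by 1 each position. Letter i (0-indexed) is shifted by i+4, so successive shifts are 4, 5, 6, ….
On dense: d+4=h, e+5=j, n+6=t, s+7=z, e+8=m.

hjtzm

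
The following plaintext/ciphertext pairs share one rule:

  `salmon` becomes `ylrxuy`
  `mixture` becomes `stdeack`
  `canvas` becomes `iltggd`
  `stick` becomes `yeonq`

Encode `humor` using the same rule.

nfszx

Shifts by position in salmon: pos 0: s→y (+6), pos 1: a→l (+11), pos 2: l→r (+6), pos 3: m→x (+11) — repeating every 2. A repeating key of period 2 is used — shifts +6, +11 over and over.
Applying it to humor: h+6=n, u+11=f, m+6=s, o+11=z, r+6=x.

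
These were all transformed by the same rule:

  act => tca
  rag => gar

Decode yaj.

The word is simply reversed.
Decoding yaj: then reverse → jay.

jay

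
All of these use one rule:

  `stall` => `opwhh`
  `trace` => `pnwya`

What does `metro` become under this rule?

iapnk

Compare letters: s→o is +22, t→p is +22, a→w is +22 — a constant shift. It's a constant shift of +22 (ROT22).
For metro: m+22=i, e+22=a, t+22=p, r+22=n, o+22=k.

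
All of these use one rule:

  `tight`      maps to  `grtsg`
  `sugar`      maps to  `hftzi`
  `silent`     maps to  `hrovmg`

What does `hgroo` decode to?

still

Letters are reflected about the middle of the alphabet (position → 25−position): Atbash.
Decoding hgroo: h↔s, g↔t, r↔i, o↔l, o↔l.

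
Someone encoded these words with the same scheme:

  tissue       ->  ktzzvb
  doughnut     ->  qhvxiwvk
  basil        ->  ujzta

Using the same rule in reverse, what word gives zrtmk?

swift

t(19)→k(10) and i(8)→t(19) fit y≡11x+9 (mod 26); the inverse of 11 mod 26 is 19. Each letter's alphabet position (a=0..z=25) is mapped through 11·x+9 mod 26 — an affine cipher.
Reversing it on zrtmk: z(25)→19·(25−9)≡18=s; r(17)→19·(17−9)≡22=w; t(19)→19·(19−9)≡8=i; m(12)→19·(12−9)≡5=f; k(10)→19·(10−9)≡19=t (all mod 26).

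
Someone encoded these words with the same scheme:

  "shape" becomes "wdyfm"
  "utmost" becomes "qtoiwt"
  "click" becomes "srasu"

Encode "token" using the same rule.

s(18)→w(22) and h(7)→d(3) fit y≡23x+24 (mod 26); the inverse of 23 mod 26 is 17. Each letter's alphabet position (a=0..z=25) is mapped through 23·x+24 mod 26 — an affine cipher.
On token: t(19)→23·19+24≡19=t; o(14)→23·14+24≡8=i; k(10)→23·10+24≡20=u; e(4)→23·4+24≡12=m; n(13)→23·13+24≡11=l (all mod 26).

tiuml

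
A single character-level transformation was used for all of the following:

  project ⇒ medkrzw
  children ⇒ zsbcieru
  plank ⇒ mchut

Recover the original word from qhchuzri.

Treating letters as 0–25, the rule is x ↦ 9x + 7 (mod 26).
Reversing it on qhchuzri: q(16)→3·(16−7)≡1=b; h(7)→3·(7−7)≡0=a; c(2)→3·(2−7)≡11=l; h(7)→3·(7−7)≡0=a; u(20)→3·(20−7)≡13=n; z(25)→3·(25−7)≡2=c; r(17)→3·(17−7)≡4=e; i(8)→3·(8−7)≡3=d (all mod 26).

balanced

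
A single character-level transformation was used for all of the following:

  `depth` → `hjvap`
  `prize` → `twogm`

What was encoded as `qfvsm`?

The shift increases by 1 at each position, starting from +4: 4, 5, 6, ….
Reversing it on qfvsm: q−4=m, f−5=a, v−6=p, s−7=l, m−8=e.

maple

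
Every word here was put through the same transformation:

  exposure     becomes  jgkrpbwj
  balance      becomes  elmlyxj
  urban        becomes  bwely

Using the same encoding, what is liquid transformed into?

Treating letters as 0–25, the rule is x ↦ 19x + 11 (mod 26).
For liquid: l(11)→19·11+11≡12=m; i(8)→19·8+11≡7=h; q(16)→19·16+11≡3=d; u(20)→19·20+11≡1=b; i(8)→19·8+11≡7=h; d(3)→19·3+11≡16=q (all mod 26).

mhdbhq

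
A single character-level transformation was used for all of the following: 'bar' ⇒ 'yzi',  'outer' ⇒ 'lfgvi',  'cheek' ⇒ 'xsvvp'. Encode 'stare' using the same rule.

hgziv

Each pair mirrors across the alphabet (b↔y, a↔z, r↔i): positions sum to 25. Letters are reflected about the middle of the alphabet (position → 25−position): Atbash.
Applying it to stare: s↔h, t↔g, a↔z, r↔i, e↔v.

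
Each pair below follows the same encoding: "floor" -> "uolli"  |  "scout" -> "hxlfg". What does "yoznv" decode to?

Each pair mirrors across the alphabet (f↔u, l↔o, o↔l): positions sum to 25. Letters are reflected about the middle of the alphabet (position → 25−position): Atbash.
Undoing it on yoznv: y↔b, o↔l, z↔a, n↔m, v↔e.

blame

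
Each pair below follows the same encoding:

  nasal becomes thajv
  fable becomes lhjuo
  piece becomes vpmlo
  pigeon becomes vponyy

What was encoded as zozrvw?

thrill

In nasal: n→t is +6, a→h is +7, s→a is +8, a→j is +9 — the shift increases by 1 each position. The shift increases by 1 at each position, starting from +6: 6, 7, 8, ….
Undoing it on zozrvw: z−6=t, o−7=h, z−8=r, r−9=i, v−10=l, w−11=l.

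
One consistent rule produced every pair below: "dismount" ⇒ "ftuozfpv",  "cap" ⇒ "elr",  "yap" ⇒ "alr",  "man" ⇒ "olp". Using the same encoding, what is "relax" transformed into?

tpnlz

The shift depends on letter class: consonant d→f is +2, but vowel i→t is +11. Vowels shift forward by 11 and consonants shift forward by 2.
On relax: r(cons)+2=t, e(vowel)+11=p, l(cons)+2=n, a(vowel)+11=l, x(cons)+2=z.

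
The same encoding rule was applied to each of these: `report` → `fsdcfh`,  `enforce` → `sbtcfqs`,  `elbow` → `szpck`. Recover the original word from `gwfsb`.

siren

This is a Caesar cipher with shift 14.
Undoing it on gwfsb: g−14=s, w−14=i, f−14=r, s−14=e, b−14=n.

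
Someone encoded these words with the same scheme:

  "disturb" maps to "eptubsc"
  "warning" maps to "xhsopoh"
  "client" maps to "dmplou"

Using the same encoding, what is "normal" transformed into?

The shift depends on letter class: consonant d→e is +1, but vowel i→p is +7. Two shifts are in play — +7 for a/e/i/o/u, +1 for every other letter.
Applying it to normal: n(cons)+1=o, o(vowel)+7=v, r(cons)+1=s, m(cons)+1=n, a(vowel)+7=h, l(cons)+1=m.

ovsnhm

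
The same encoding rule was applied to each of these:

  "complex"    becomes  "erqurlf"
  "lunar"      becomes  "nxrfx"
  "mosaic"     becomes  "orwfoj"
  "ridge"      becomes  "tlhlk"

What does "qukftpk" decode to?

In complex: c→e is +2, o→r is +3, m→q is +4, p→u is +5 — the shift increases by 1 each position. The shift increases by 1 at each position, starting from +2: 2, 3, 4, ….
Undoing it on qukftpk: q−2=o, u−3=r, k−4=g, f−5=a, t−6=n, p−7=i, k−8=c.

organic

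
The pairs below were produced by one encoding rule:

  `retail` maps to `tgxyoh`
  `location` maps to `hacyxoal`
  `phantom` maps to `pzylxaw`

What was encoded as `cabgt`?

cover

r(17)→t(19) and e(4)→g(6) fit y≡15x+24 (mod 26); the inverse of 15 mod 26 is 7. Treating letters as 0–25, the rule is x ↦ 15x + 24 (mod 26).
Undoing it on cabgt: c(2)→7·(2−24)≡2=c; a(0)→7·(0−24)≡14=o; b(1)→7·(1−24)≡21=v; g(6)→7·(6−24)≡4=e; t(19)→7·(19−24)≡17=r (all mod 26).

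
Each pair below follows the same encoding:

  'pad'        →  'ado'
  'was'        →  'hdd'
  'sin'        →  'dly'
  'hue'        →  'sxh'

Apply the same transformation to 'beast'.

mhdde

The shift depends on letter class: consonant p→a is +11, but vowel a→d is +3. Two shifts are in play — +3 for a/e/i/o/u, +11 for every other letter.
Applying it to beast: b(cons)+11=m, e(vowel)+3=h, a(vowel)+3=d, s(cons)+11=d, t(cons)+11=e.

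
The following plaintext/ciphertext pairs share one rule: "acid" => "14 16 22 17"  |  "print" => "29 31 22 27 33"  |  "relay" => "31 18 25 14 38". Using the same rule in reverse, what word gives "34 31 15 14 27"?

Letters become their 1-based position plus 13 (so a→14, b→15, …).
Reversing it on 34 31 15 14 27: 34→(34−13)÷1=21=u, 31→(31−13)÷1=18=r, 15→(15−13)÷1=2=b, 14→(14−13)÷1=1=a, 27→(27−13)÷1=14=n.

urban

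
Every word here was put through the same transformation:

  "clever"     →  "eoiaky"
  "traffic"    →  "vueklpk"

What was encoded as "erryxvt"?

control

In clever: c→e is +2, l→o is +3, e→i is +4, v→a is +5 — the shift increases by 1 each position. The shift increases by 1 at each position, starting from +2: 2, 3, 4, ….
Decoding erryxvt: e−2=c, r−3=o, r−4=n, y−5=t, x−6=r, v−7=o, t−8=l.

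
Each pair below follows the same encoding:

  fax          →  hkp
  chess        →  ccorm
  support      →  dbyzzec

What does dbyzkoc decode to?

Read the word backwards and shift each letter +10.
Undoing it on dbyzkoc: shift back: d−10=t, b−10=r, y−10=o, z−10=p, k−10=a, o−10=e, c−10=s → tropaes; then reverse → seaport.

seaport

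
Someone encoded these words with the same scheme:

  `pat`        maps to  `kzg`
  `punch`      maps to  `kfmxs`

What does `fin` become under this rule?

urm

Each pair mirrors across the alphabet (p↔k, a↔z, t↔g): positions sum to 25. Each letter is replaced by its mirror in the alphabet: a↔z, b↔y, c↔x, and so on (the Atbash cipher).
On fin: f↔u, i↔r, n↔m.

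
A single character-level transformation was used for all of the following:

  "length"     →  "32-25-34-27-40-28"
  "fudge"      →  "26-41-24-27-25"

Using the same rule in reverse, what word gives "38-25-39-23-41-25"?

rescue

l is letter #12 and maps to 32: an offset of 20. The number is (letter's place in the alphabet, a=1) + 20.
Undoing it on 38-25-39-23-41-25: 38→(38−20)÷1=18=r, 25→(25−20)÷1=5=e, 39→(39−20)÷1=19=s, 23→(23−20)÷1=3=c, 41→(41−20)÷1=21=u, 25→(25−20)÷1=5=e.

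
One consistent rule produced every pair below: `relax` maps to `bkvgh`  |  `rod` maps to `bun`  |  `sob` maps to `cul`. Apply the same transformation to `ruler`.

bavkb

The shift depends on letter class: consonant r→b is +10, but vowel e→k is +6. Vowels shift forward by 6 and consonants shift forward by 10.
Applying it to ruler: r(cons)+10=b, u(vowel)+6=a, l(cons)+10=v, e(vowel)+6=k, r(cons)+10=b.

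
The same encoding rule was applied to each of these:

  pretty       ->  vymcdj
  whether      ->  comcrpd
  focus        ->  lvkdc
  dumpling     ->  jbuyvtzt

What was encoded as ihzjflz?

caravan

In pretty: p→v is +6, r→y is +7, e→m is +8, t→c is +9 — the shift increases by 1 each position. Each letter shifts forward by (position + 6), i.e. 6, 7, 8, … — the shift grows by one for each successive letter.
Undoing it on ihzjflz: i−6=c, h−7=a, z−8=r, j−9=a, f−10=v, l−11=a, z−12=n.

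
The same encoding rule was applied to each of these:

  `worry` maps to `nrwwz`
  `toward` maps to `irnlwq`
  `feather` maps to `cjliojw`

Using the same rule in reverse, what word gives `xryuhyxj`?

convince

w(22)→n(13) and o(14)→r(17) fit y≡19x+11 (mod 26); the inverse of 19 mod 26 is 11. Each letter's alphabet position (a=0..z=25) is mapped through 19·x+11 mod 26 — an affine cipher.
Decoding xryuhyxj: x(23)→11·(23−11)≡2=c; r(17)→11·(17−11)≡14=o; y(24)→11·(24−11)≡13=n; u(20)→11·(20−11)≡21=v; h(7)→11·(7−11)≡8=i; y(24)→11·(24−11)≡13=n; x(23)→11·(23−11)≡2=c; j(9)→11·(9−11)≡4=e (all mod 26).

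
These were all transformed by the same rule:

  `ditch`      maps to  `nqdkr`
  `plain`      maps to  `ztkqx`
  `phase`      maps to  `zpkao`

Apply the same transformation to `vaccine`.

fimksvo

Shifts by position in ditch: pos 0: d→n (+10), pos 1: i→q (+8), pos 2: t→d (+10), pos 3: c→k (+8) — repeating every 2. It's a Vigenère-style cipher with numeric key [10,8]: position i shifts by key[i mod 2].
For vaccine: v+10=f, a+8=i, c+10=m, c+8=k, i+10=s, n+8=v, e+10=o.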